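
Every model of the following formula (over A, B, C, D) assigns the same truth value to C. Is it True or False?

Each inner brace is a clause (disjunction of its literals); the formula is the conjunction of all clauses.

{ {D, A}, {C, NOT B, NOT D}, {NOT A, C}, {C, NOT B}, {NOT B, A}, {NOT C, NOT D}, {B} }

Suppose C = false.
Unit clause (NOT A) forces A = false.
Unit clause (D) forces D = true.
Unit clause (NOT B) forces B = false.
Now (B) is unsatisfied and unit — conflict.
So every satisfying assignment has C = True.

True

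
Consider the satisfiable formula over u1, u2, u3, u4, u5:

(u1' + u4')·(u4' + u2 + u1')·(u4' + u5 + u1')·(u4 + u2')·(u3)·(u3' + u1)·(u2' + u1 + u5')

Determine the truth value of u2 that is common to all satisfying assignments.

False

Suppose u2 = 1.
From the singleton clause (u4), u4 = 1.
From the singleton clause (u1'), u1 = 0.
From the singleton clause (u3), u3 = 1.
Now (u3') is unsatisfied and unit — conflict.
So every satisfying assignment has u2 = False.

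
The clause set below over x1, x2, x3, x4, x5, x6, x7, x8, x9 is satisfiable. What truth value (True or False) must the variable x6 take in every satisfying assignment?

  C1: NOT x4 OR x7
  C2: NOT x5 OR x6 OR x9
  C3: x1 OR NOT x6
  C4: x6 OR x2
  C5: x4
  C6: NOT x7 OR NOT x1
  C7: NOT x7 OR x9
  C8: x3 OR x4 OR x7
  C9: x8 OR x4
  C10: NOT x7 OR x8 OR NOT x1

Suppose x6 = true.
Unit clause (x1) forces x1 = true.
Unit clause (x4) forces x4 = true.
Unit clause (x7) forces x7 = true.
Now (NOT x7) is unsatisfied and unit — conflict.
So every satisfying assignment has x6 = False.

False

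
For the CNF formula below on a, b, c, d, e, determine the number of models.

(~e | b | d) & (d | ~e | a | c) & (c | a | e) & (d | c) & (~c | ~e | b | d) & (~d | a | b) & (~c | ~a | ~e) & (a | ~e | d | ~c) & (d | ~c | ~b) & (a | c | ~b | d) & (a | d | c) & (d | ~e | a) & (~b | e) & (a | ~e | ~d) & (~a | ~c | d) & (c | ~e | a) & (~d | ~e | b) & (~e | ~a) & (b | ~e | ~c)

There are 2^5 = 32 truth assignments over (a, b, c, d, e).
Split on b. With b = 1, the clauses containing b are satisfied and ~b drops from the rest; 0 of the 2^4 = 16 assignments to the other variables satisfy what remains.
With b = 0, by the same count on the reduced clause set, 3 assignments work.
Total: 0 + 3 = 3.

3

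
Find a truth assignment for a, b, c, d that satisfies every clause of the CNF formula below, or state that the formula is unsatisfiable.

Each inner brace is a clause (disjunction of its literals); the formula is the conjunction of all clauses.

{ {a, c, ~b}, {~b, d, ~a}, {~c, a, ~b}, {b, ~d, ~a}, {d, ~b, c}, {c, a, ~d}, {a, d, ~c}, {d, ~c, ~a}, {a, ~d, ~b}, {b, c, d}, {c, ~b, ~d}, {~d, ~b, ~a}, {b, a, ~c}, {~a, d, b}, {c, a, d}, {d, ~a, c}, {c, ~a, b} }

Try a = 1.
Try b = 0.
Unit clause (~d) forces d = 0.
Now (d) is unsatisfied and unit — conflict.
Backtrack on b: now try b = 1.
Unit clause (d) forces d = 1.
Now (~d) is unsatisfied and unit — conflict.
Neither b = 1 nor b = 0 works.
Backtrack on a: now try a = 0.
Try c = 1.
Unit clause (~b) forces b = 0.
Now (b) is unsatisfied and unit — conflict.
Backtrack on c: now try c = 0.
Unit clause (~b) forces b = 0.
Unit clause (~d) forces d = 0.
Now (d) is unsatisfied and unit — conflict.
Neither c = 1 nor c = 0 works.
Neither a = 1 nor a = 0 works.

UNSATISFIABLE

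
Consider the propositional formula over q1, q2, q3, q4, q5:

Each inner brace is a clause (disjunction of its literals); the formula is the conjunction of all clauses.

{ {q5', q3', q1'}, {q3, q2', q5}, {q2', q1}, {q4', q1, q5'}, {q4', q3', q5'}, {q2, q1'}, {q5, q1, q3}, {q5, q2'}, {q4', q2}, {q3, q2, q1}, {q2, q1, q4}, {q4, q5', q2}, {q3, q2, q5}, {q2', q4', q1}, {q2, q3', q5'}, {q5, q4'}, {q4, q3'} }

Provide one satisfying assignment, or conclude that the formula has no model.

q1: 1; q2: 1; q3: 0; q4: 1; q5: 1

Try q2 = 1.
(q1) alone gives q1 = 1.
(q5) alone gives q5 = 1.
(q3') alone gives q3 = 0.
No clause remains; q4 is free.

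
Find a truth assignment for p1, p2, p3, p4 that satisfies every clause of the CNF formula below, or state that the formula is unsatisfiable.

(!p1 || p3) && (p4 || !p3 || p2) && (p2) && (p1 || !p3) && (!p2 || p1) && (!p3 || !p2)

The clause (p2) is unit, so p2 = true.
The clause (p1) is unit, so p1 = true.
The clause (p3) is unit, so p3 = true.
Now (!p3) is unsatisfied and unit — conflict.

UNSATISFIABLE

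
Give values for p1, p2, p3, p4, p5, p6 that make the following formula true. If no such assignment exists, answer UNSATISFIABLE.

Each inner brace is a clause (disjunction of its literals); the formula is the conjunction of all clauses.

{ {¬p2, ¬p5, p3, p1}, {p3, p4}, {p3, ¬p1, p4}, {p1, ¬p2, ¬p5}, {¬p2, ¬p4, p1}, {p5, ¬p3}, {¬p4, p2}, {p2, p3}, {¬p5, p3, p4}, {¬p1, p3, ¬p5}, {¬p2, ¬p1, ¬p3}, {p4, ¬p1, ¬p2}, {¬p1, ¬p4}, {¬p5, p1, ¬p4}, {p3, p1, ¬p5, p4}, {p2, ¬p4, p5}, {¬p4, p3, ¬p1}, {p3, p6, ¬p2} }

Branch on p3: set p3 = True.
The clause (p5) is unit, so p5 = True.
Branch on p1: set p1 = False.
The clause (¬p2) is unit, so p2 = False.
The clause (¬p4) is unit, so p4 = False.
No clause remains; p6 is free.

p1: False,  p2: False,  p3: True,  p4: False,  p5: True,  p6: True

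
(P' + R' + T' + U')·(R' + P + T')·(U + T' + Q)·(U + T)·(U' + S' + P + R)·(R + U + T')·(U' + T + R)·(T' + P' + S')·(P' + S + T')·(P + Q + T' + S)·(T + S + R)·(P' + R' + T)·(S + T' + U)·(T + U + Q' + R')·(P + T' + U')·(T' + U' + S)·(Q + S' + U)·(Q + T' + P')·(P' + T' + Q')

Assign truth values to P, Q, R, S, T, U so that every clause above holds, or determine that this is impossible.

P=0,  Q=1,  R=1,  S=1,  T=0,  U=1

Suppose U = 1.
Suppose T = 0.
The clause (R) is unit, so R = 1.
The clause (P') is unit, so P = 0.
No clause remains; Q, S are free.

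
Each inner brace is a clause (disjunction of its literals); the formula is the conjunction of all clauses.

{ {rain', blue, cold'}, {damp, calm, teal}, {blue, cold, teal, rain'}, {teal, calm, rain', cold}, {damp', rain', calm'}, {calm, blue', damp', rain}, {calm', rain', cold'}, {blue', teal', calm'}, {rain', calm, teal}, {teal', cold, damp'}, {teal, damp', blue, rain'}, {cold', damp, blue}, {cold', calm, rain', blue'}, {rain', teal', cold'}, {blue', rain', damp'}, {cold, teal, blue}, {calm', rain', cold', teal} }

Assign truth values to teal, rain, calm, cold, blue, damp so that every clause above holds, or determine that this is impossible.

teal=0,  rain=0,  calm=1,  cold=1,  blue=0,  damp=1

Suppose rain = 0.
Suppose damp = 1.
Suppose calm = 1.
Suppose blue = 0.
Suppose teal = 0.
The clause (cold) is unit, so cold = 1.
All clauses are satisfied.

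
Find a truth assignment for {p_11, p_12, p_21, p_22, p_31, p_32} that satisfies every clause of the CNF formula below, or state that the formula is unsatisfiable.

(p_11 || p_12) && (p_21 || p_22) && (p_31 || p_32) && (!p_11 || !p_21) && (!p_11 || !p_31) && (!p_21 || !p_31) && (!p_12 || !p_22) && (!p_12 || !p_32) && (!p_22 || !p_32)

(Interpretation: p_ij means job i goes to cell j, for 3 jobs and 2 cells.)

UNSATISFIABLE

Branch on p_11: set p_11 = true.
The clause (!p_21) is unit, so p_21 = false.
The clause (p_22) is unit, so p_22 = true.
The clause (!p_31) is unit, so p_31 = false.
The clause (p_32) is unit, so p_32 = true.
That conflicts with the unit clause (!p_32).
That branch fails; take p_11 = false instead.
The clause (p_12) is unit, so p_12 = true.
The clause (!p_22) is unit, so p_22 = false.
The clause (p_21) is unit, so p_21 = true.
The clause (!p_31) is unit, so p_31 = false.
The clause (p_32) is unit, so p_32 = true.
That conflicts with the unit clause (!p_32).
Both values of p_11 lead to a conflict.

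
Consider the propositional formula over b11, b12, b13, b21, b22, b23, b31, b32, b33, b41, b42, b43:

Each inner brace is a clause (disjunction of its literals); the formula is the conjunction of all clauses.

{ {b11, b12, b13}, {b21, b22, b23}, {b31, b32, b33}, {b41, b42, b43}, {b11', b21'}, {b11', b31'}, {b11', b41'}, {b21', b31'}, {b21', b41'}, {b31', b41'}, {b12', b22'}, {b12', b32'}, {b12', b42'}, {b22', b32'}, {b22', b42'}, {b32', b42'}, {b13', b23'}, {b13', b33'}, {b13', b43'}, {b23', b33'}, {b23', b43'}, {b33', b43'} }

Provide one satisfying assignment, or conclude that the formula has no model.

UNSATISFIABLE

Try b11 = 0.
Try b12 = 1.
The clause (b22') is unit, so b22 = 0.
The clause (b32') is unit, so b32 = 0.
The clause (b42') is unit, so b42 = 0.
Try b21 = 1.
The clause (b31') is unit, so b31 = 0.
The clause (b33) is unit, so b33 = 1.
The clause (b41') is unit, so b41 = 0.
The clause (b43) is unit, so b43 = 1.
Now (b43') is unsatisfied and unit — conflict.
Backtrack on b21: now try b21 = 0.
The clause (b23) is unit, so b23 = 1.
The clause (b13') is unit, so b13 = 0.
The clause (b33') is unit, so b33 = 0.
The clause (b31) is unit, so b31 = 1.
The clause (b41') is unit, so b41 = 0.
The clause (b43) is unit, so b43 = 1.
Now (b43') is unsatisfied and unit — conflict.
Both values of b21 lead to a conflict.
Backtrack on b12: now try b12 = 0.
The clause (b13) is unit, so b13 = 1.
The clause (b23') is unit, so b23 = 0.
The clause (b33') is unit, so b33 = 0.
The clause (b43') is unit, so b43 = 0.
Try b21 = 1.
The clause (b31') is unit, so b31 = 0.
The clause (b32) is unit, so b32 = 1.
The clause (b41') is unit, so b41 = 0.
The clause (b42) is unit, so b42 = 1.
Now (b42') is unsatisfied and unit — conflict.
Backtrack on b21: now try b21 = 0.
The clause (b22) is unit, so b22 = 1.
The clause (b32') is unit, so b32 = 0.
The clause (b31) is unit, so b31 = 1.
The clause (b41') is unit, so b41 = 0.
The clause (b42) is unit, so b42 = 1.
Now (b42') is unsatisfied and unit — conflict.
Both values of b21 lead to a conflict.
Both values of b12 lead to a conflict.
Backtrack on b11: now try b11 = 1.
The clause (b21') is unit, so b21 = 0.
The clause (b31') is unit, so b31 = 0.
The clause (b41') is unit, so b41 = 0.
Try b22 = 1.
The clause (b12') is unit, so b12 = 0.
The clause (b32') is unit, so b32 = 0.
The clause (b33) is unit, so b33 = 1.
The clause (b42') is unit, so b42 = 0.
The clause (b43) is unit, so b43 = 1.
Now (b43') is unsatisfied and unit — conflict.
Backtrack on b22: now try b22 = 0.
The clause (b23) is unit, so b23 = 1.
The clause (b13') is unit, so b13 = 0.
The clause (b33') is unit, so b33 = 0.
The clause (b32) is unit, so b32 = 1.
The clause (b12') is unit, so b12 = 0.
The clause (b42') is unit, so b42 = 0.
The clause (b43) is unit, so b43 = 1.
Now (b43') is unsatisfied and unit — conflict.
Both values of b22 lead to a conflict.
Both values of b11 lead to a conflict.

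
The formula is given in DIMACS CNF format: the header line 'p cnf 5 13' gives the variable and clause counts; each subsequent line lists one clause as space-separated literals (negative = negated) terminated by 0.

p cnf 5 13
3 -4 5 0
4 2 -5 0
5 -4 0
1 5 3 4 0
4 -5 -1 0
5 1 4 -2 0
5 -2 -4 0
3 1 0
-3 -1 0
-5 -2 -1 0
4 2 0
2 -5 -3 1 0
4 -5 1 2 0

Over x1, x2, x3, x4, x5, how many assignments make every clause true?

4

There are 2^5 = 32 truth assignments over (x1, x2, x3, x4, x5).
Split on x3. With x3 = True, the clauses containing x3 are satisfied and ¬x3 drops from the rest; 2 of the 2^4 = 16 assignments to the other variables satisfy what remains.
With x3 = False, by the same count on the reduced clause set, 2 assignments work.
(One model: x1=F, x2=T, x3=T, x4=F, x5=T.)
Total: 2 + 2 = 4.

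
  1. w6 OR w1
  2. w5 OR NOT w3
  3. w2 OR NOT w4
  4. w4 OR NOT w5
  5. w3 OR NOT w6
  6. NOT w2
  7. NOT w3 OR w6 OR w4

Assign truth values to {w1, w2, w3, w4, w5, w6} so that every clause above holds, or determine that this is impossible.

w1: true,  w2: false,  w3: false,  w4: false,  w5: false,  w6: false

Unit clause (NOT w2) forces w2 = false.
Unit clause (NOT w4) forces w4 = false.
Unit clause (NOT w5) forces w5 = false.
Unit clause (NOT w3) forces w3 = false.
Unit clause (NOT w6) forces w6 = false.
Unit clause (w1) forces w1 = true.
Every clause now holds.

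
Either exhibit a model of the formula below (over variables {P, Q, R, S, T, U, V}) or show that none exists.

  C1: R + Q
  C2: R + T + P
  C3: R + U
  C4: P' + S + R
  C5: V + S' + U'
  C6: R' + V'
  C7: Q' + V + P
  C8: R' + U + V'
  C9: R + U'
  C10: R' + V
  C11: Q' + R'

Try R = 1.
Unit clause (V') forces V = 0.
Now (V) is unsatisfied and unit — conflict.
Backtrack on R: now try R = 0.
Unit clause (Q) forces Q = 1.
Unit clause (U) forces U = 1.
Now (U') is unsatisfied and unit — conflict.
Neither R = 1 nor R = 0 works.

UNSATISFIABLE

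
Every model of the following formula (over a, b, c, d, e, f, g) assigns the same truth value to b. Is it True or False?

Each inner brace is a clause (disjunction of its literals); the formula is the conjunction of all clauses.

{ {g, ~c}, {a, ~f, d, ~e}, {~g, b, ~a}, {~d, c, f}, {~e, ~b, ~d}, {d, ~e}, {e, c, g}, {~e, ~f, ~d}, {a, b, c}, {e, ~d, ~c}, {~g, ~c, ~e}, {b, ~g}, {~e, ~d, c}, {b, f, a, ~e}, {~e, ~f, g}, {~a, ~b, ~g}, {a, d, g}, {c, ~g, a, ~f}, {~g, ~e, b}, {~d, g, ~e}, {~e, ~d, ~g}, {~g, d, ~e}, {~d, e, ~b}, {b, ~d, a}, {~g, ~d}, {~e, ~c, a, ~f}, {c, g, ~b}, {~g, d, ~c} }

True

Suppose b = 0.
Unit clause (~g) forces g = 0.
Unit clause (~c) forces c = 0.
Unit clause (e) forces e = 1.
Unit clause (d) forces d = 1.
Now (~d) is unsatisfied and unit — conflict.
So every satisfying assignment has b = True.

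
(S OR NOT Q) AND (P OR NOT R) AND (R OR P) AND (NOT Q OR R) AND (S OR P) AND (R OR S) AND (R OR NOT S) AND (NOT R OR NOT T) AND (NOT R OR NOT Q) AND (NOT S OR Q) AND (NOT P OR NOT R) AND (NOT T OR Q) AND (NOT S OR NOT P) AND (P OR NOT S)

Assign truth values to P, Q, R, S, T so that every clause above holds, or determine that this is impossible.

Branch on S: set S = true.
The clause (R) is unit, so R = true.
The clause (P) is unit, so P = true.
That conflicts with the unit clause (NOT P).
So S must be the other value — set S = false.
The clause (NOT Q) is unit, so Q = false.
The clause (P) is unit, so P = true.
The clause (R) is unit, so R = true.
That conflicts with the unit clause (NOT R).
Both values of S lead to a conflict.

UNSATISFIABLE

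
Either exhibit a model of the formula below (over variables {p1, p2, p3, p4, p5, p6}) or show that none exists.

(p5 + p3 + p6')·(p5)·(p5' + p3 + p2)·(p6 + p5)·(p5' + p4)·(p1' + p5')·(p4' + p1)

UNSATISFIABLE

Unit clause (p5) forces p5 = 1.
Unit clause (p4) forces p4 = 1.
Unit clause (p1') forces p1 = 0.
But (p1) is also a unit clause — contradiction.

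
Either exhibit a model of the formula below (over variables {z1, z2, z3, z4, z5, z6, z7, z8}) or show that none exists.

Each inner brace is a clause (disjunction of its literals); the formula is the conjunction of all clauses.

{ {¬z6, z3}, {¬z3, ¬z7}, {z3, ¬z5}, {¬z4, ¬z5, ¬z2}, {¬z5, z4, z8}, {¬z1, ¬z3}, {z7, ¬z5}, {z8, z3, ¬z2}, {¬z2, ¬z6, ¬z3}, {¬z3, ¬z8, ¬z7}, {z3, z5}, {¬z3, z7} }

Case z6 = False:
Case z3 = False:
Unit clause (¬z5) forces z5 = False.
But (z5) is also a unit clause — contradiction.
So z3 must be the other value — set z3 = True.
Unit clause (¬z7) forces z7 = False.
But (z7) is also a unit clause — contradiction.
Either choice for z3 ends in contradiction.
So z6 must be the other value — set z6 = True.
Unit clause (z3) forces z3 = True.
Unit clause (¬z7) forces z7 = False.
But (z7) is also a unit clause — contradiction.
Either choice for z6 ends in contradiction.

UNSATISFIABLE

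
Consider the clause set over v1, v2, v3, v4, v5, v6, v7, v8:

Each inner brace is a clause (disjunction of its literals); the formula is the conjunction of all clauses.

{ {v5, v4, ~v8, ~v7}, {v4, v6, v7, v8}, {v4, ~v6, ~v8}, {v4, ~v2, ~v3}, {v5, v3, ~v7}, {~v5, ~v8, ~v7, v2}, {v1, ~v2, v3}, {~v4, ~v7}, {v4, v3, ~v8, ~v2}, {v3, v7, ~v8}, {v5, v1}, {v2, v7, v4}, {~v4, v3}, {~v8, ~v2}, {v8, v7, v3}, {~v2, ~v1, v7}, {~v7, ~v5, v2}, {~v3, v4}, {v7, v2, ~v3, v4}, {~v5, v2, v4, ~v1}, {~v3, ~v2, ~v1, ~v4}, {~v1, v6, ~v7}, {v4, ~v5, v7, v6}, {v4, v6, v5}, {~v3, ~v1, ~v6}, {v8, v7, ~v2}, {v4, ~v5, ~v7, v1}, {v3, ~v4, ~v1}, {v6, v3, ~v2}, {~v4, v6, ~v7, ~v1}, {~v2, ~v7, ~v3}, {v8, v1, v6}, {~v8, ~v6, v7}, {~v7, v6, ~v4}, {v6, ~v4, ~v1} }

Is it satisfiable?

Satisfiable

Suppose v4 = 1.
From the singleton clause (~v7), v7 = 0.
From the singleton clause (v3), v3 = 1.
Suppose v5 = 1.
Suppose v8 = 0.
From the singleton clause (~v2), v2 = 0.
Suppose v1 = 0.
From the singleton clause (v6), v6 = 1.
All clauses are satisfied.
A satisfying assignment: v1=0,  v2=0,  v3=1,  v4=1,  v5=1,  v6=1,  v7=0,  v8=0.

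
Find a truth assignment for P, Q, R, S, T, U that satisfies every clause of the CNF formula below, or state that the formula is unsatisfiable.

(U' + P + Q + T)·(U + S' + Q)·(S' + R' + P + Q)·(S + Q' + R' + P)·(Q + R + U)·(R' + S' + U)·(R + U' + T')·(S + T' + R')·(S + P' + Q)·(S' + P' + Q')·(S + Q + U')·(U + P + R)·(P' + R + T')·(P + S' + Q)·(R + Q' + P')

Suppose U = 0.
Suppose S = 0.
Suppose Q = 0.
The clause (R) is unit, so R = 1.
The clause (T') is unit, so T = 0.
The clause (P') is unit, so P = 0.
All clauses are satisfied.

P ↦ 0; Q ↦ 0; R ↦ 1; S ↦ 0; T ↦ 0; U ↦ 0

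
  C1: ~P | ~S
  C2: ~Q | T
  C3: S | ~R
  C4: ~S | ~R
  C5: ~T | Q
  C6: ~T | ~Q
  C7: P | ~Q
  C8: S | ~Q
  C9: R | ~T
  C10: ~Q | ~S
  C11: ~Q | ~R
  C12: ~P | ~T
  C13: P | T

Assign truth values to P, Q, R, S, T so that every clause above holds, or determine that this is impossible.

Case P = 1:
The clause (~S) is unit, so S = 0.
The clause (~R) is unit, so R = 0.
The clause (~Q) is unit, so Q = 0.
The clause (~T) is unit, so T = 0.
This assignment satisfies each clause.

P ↦ 1; Q ↦ 0; R ↦ 0; S ↦ 0; T ↦ 0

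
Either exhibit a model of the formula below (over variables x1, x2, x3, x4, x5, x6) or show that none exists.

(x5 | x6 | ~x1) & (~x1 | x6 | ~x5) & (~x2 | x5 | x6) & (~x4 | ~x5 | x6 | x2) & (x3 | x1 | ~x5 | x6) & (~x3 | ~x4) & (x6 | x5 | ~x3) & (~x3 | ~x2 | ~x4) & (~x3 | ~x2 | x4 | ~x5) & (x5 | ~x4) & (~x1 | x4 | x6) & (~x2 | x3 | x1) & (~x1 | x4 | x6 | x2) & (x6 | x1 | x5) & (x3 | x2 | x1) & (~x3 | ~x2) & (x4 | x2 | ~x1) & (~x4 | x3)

Case x3 = 0:
Unit clause (~x4) forces x4 = 0.
Case x1 = 1:
Unit clause (x6) forces x6 = 1.
Unit clause (x2) forces x2 = 1.
No clause remains; x5 is free.

x1=1, x2=1, x3=0, x4=0, x5=0, x6=1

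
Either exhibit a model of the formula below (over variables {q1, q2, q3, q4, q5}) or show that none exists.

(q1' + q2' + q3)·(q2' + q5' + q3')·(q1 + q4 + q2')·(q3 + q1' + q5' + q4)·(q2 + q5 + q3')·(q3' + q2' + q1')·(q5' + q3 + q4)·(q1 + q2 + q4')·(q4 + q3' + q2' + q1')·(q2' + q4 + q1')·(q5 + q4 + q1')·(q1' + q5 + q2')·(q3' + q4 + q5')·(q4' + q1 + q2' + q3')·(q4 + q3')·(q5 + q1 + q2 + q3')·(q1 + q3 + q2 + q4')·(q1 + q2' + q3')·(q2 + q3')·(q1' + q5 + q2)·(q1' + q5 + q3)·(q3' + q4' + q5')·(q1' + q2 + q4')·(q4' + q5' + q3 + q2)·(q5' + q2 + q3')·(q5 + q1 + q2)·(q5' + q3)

Branch on q4: set q4 = 1.
Branch on q1: set q1 = 0.
(q2) alone gives q2 = 1.
(q3') alone gives q3 = 0.
(q5') alone gives q5 = 0.
This assignment satisfies each clause.

q1 ↦ 0,  q2 ↦ 1,  q3 ↦ 0,  q4 ↦ 1,  q5 ↦ 0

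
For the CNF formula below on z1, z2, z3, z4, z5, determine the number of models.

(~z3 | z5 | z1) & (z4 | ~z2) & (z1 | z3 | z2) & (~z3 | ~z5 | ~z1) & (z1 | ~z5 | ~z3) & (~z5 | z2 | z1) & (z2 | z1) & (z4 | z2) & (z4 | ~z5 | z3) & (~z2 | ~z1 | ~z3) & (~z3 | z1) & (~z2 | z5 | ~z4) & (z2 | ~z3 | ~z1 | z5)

4

There are 2^5 = 32 truth assignments over (z1, z2, z3, z4, z5).
Split on z2. With z2 = 1, the clauses containing z2 are satisfied and ~z2 drops from the rest; 2 of the 2^4 = 16 assignments to the other variables satisfy what remains.
With z2 = 0, by the same count on the reduced clause set, 2 assignments work.
Total: 2 + 2 = 4.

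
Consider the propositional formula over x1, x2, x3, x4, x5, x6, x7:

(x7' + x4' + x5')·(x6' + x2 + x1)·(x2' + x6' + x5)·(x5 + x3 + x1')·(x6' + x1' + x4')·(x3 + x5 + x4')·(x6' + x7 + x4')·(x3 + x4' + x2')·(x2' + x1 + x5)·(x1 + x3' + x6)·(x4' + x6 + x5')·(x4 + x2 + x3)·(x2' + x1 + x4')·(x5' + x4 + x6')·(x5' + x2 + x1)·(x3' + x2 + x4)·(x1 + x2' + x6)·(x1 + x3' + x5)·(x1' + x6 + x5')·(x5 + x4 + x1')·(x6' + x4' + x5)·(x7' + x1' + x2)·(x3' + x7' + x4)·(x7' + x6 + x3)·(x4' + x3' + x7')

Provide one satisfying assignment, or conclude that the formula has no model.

Case x7 = 0:
Case x6 = 0:
Case x1 = 1:
Unit clause (x5') forces x5 = 0.
Unit clause (x3) forces x3 = 1.
Unit clause (x4) forces x4 = 1.
No clause remains; x2 is free.

x1 ↦ 1; x2 ↦ 0; x3 ↦ 1; x4 ↦ 1; x5 ↦ 0; x6 ↦ 0; x7 ↦ 0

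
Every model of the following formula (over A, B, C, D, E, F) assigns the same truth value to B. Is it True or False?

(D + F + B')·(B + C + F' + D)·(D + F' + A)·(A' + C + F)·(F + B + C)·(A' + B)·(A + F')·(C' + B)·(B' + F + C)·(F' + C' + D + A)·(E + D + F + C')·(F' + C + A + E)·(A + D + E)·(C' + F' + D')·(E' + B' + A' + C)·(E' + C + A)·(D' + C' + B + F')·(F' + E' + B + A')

True

Suppose B = 0.
The clause (A') is unit, so A = 0.
The clause (F') is unit, so F = 0.
The clause (C) is unit, so C = 1.
That conflicts with the unit clause (C').
So every satisfying assignment has B = True.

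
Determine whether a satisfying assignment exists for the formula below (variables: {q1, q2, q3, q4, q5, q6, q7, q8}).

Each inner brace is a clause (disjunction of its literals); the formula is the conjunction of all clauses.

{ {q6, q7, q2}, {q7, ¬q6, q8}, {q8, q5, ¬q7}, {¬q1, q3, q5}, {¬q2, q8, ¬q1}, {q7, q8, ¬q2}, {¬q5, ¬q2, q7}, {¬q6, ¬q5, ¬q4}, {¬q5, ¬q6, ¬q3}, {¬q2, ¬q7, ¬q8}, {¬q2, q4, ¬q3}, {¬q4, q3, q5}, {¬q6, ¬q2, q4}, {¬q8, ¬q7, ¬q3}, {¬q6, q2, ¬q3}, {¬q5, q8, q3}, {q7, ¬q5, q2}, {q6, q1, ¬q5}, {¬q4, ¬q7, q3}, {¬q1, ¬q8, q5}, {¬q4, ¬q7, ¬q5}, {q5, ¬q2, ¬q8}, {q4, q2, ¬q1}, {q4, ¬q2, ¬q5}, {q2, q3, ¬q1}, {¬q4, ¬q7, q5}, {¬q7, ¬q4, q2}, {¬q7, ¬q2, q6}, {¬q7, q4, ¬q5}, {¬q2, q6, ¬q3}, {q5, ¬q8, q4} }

Case q6 = True:
Case q7 = True:
Case q8 = True:
From the singleton clause (¬q2), q2 = False.
From the singleton clause (¬q3), q3 = False.
From the singleton clause (¬q4), q4 = False.
From the singleton clause (¬q1), q1 = False.
From the singleton clause (¬q5), q5 = False.
That conflicts with the unit clause (q5).
Backtrack on q8: now try q8 = False.
From the singleton clause (q5), q5 = True.
From the singleton clause (¬q4), q4 = False.
That conflicts with the unit clause (q4).
Both values of q8 lead to a conflict.
Backtrack on q7: now try q7 = False.
From the singleton clause (q8), q8 = True.
Case q5 = False:
From the singleton clause (¬q1), q1 = False.
From the singleton clause (¬q2), q2 = False.
From the singleton clause (¬q3), q3 = False.
From the singleton clause (¬q4), q4 = False.
That conflicts with the unit clause (q4).
Backtrack on q5: now try q5 = True.
From the singleton clause (¬q2), q2 = False.
That conflicts with the unit clause (q2).
Both values of q5 lead to a conflict.
Both values of q7 lead to a conflict.
Backtrack on q6: now try q6 = False.
Case q7 = True:
From the singleton clause (¬q2), q2 = False.
From the singleton clause (¬q4), q4 = False.
From the singleton clause (¬q1), q1 = False.
From the singleton clause (¬q5), q5 = False.
From the singleton clause (q8), q8 = True.
That conflicts with the unit clause (¬q8).
Backtrack on q7: now try q7 = False.
From the singleton clause (q2), q2 = True.
From the singleton clause (q8), q8 = True.
From the singleton clause (¬q5), q5 = False.
That conflicts with the unit clause (q5).
Both values of q7 lead to a conflict.
Both values of q6 lead to a conflict.
No assignment satisfies every clause.

No, unsatisfiable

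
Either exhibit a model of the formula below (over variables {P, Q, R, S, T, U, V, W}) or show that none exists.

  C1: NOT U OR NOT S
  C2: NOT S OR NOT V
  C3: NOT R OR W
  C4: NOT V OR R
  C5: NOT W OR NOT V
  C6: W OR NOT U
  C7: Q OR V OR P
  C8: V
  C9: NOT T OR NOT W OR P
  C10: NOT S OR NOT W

UNSATISFIABLE

The clause (V) is unit, so V = true.
The clause (NOT S) is unit, so S = false.
The clause (R) is unit, so R = true.
The clause (W) is unit, so W = true.
But (NOT W) is also a unit clause — contradiction.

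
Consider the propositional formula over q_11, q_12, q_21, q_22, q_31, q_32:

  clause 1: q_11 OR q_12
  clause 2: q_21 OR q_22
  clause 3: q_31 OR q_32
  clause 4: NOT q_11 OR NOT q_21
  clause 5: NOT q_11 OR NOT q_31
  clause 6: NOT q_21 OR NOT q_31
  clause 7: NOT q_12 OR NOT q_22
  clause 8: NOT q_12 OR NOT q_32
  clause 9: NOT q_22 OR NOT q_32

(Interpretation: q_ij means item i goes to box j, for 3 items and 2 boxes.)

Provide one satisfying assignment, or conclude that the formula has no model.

Branch on q_11: set q_11 = true.
From the singleton clause (NOT q_21), q_21 = false.
From the singleton clause (q_22), q_22 = true.
From the singleton clause (NOT q_31), q_31 = false.
From the singleton clause (q_32), q_32 = true.
That conflicts with the unit clause (NOT q_32).
Undo q_11 and try q_11 = false.
From the singleton clause (q_12), q_12 = true.
From the singleton clause (NOT q_22), q_22 = false.
From the singleton clause (q_21), q_21 = true.
From the singleton clause (NOT q_31), q_31 = false.
From the singleton clause (q_32), q_32 = true.
That conflicts with the unit clause (NOT q_32).
Either choice for q_11 ends in contradiction.

UNSATISFIABLE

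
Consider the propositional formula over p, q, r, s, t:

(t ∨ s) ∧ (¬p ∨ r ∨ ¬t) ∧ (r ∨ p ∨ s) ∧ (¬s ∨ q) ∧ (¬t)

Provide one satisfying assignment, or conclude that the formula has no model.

(¬t) alone gives t = False.
(s) alone gives s = True.
(q) alone gives q = True.
All clauses hold; p, r can take either value.

p: False; q: True; r: True; s: True; t: False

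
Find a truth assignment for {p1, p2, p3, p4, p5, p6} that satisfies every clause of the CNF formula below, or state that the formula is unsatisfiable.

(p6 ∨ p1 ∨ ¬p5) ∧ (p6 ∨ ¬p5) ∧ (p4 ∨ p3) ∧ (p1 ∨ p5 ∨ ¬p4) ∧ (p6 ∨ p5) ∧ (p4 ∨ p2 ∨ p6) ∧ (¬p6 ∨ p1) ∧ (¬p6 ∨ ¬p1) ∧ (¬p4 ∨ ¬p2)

Branch on p6: set p6 = True.
(p1) alone gives p1 = True.
Now (¬p1) is unsatisfied and unit — conflict.
So p6 must be the other value — set p6 = False.
(¬p5) alone gives p5 = False.
Now (p5) is unsatisfied and unit — conflict.
Either choice for p6 ends in contradiction.

UNSATISFIABLE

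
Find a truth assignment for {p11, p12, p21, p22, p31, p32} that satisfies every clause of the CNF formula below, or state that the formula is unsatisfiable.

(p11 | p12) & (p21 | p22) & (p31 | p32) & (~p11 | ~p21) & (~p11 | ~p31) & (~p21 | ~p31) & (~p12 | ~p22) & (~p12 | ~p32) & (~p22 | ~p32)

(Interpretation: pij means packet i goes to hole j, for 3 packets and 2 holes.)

Branch on p11: set p11 = 1.
Unit clause (~p21) forces p21 = 0.
Unit clause (p22) forces p22 = 1.
Unit clause (~p31) forces p31 = 0.
Unit clause (p32) forces p32 = 1.
But (~p32) is also a unit clause — contradiction.
That branch fails; take p11 = 0 instead.
Unit clause (p12) forces p12 = 1.
Unit clause (~p22) forces p22 = 0.
Unit clause (p21) forces p21 = 1.
Unit clause (~p31) forces p31 = 0.
Unit clause (p32) forces p32 = 1.
But (~p32) is also a unit clause — contradiction.
Either choice for p11 ends in contradiction.

UNSATISFIABLE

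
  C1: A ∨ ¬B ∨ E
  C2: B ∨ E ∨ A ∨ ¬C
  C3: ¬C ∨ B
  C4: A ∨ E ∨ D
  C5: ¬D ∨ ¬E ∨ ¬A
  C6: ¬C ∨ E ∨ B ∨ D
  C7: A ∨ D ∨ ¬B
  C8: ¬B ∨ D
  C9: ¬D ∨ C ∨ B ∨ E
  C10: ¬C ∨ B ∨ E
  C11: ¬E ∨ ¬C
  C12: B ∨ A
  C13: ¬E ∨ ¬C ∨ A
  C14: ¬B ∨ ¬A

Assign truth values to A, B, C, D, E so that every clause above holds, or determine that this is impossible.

Branch on C: set C = False.
Branch on B: set B = False.
From the singleton clause (A), A = True.
Branch on D: set D = False.
All clauses hold; E can take either value.

A=True,  B=False,  C=False,  D=False,  E=False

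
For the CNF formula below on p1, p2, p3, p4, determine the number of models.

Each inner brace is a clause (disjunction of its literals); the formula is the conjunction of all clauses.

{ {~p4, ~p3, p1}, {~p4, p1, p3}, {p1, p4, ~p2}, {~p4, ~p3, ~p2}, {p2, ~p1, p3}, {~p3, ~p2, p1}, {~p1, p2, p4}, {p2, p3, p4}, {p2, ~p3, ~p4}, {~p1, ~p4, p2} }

There are 2^4 = 16 truth assignments over (p1, p2, p3, p4).
Split on p4. With p4 = 1, the clauses containing p4 are satisfied and ~p4 drops from the rest; 1 of the 2^3 = 8 assignments to the other variables satisfy what remains.
With p4 = 0, by the same count on the reduced clause set, 3 assignments work.
(One model: p1=F, p2=F, p3=T, p4=F.)
Total: 1 + 3 = 4.

4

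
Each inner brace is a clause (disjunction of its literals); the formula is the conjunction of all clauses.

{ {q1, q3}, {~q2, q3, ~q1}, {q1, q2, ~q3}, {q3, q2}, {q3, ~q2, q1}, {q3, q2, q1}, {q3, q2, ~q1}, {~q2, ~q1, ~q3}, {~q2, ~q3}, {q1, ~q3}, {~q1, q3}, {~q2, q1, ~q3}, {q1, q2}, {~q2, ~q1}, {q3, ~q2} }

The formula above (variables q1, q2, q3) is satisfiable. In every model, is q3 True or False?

True

Suppose q3 = 0.
Unit clause (q1) forces q1 = 1.
That conflicts with the unit clause (~q1).
So every satisfying assignment has q3 = True.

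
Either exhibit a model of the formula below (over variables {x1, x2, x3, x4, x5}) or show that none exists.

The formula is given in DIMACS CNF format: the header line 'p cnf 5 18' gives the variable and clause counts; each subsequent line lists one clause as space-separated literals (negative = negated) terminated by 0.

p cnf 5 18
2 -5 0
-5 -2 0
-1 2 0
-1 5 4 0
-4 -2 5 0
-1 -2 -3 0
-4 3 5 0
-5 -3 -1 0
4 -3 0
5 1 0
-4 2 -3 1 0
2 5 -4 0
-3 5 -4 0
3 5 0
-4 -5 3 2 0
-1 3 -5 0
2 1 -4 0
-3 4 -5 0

Case x2 = True:
From the singleton clause (¬x5), x5 = False.
From the singleton clause (¬x4), x4 = False.
From the singleton clause (¬x1), x1 = False.
But (x1) is also a unit clause — contradiction.
Undo x2 and try x2 = False.
From the singleton clause (¬x5), x5 = False.
From the singleton clause (¬x1), x1 = False.
But (x1) is also a unit clause — contradiction.
Both values of x2 lead to a conflict.

UNSATISFIABLE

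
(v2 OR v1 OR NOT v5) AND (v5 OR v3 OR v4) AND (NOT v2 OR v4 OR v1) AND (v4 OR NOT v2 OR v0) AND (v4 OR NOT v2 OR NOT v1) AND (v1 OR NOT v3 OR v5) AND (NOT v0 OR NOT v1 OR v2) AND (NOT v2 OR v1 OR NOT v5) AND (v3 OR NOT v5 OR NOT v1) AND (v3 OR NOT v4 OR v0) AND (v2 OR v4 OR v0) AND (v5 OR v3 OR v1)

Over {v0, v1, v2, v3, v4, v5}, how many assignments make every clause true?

7

There are 2^6 = 64 truth assignments over (v0, v1, v2, v3, v4, v5).
Split on v4. With v4 = true, the clauses containing v4 are satisfied and NOT v4 drops from the rest; 7 of the 2^5 = 32 assignments to the other variables satisfy what remains.
With v4 = false, by the same count on the reduced clause set, 0 assignments work.
(One model: v0=F, v1=T, v2=F, v3=T, v4=T, v5=F.)
Total: 7 + 0 = 7.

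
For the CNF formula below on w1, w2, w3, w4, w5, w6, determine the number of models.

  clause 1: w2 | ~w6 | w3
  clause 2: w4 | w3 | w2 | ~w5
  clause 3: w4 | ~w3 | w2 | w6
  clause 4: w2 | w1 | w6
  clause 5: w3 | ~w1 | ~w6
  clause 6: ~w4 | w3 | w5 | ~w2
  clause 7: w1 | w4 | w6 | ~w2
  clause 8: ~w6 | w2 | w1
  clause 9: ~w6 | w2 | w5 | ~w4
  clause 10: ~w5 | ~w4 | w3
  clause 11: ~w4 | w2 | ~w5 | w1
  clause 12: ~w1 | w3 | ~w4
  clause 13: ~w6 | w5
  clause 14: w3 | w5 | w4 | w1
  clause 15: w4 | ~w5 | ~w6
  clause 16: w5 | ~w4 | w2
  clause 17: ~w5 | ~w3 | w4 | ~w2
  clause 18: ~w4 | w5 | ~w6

There are 2^6 = 64 truth assignments over (w1, w2, w3, w4, w5, w6).
Split on w5. With w5 = 1, the clauses containing w5 are satisfied and ~w5 drops from the rest; 7 of the 2^5 = 32 assignments to the other variables satisfy what remains.
With w5 = 0, by the same count on the reduced clause set, 5 assignments work.
Total: 7 + 5 = 12.

12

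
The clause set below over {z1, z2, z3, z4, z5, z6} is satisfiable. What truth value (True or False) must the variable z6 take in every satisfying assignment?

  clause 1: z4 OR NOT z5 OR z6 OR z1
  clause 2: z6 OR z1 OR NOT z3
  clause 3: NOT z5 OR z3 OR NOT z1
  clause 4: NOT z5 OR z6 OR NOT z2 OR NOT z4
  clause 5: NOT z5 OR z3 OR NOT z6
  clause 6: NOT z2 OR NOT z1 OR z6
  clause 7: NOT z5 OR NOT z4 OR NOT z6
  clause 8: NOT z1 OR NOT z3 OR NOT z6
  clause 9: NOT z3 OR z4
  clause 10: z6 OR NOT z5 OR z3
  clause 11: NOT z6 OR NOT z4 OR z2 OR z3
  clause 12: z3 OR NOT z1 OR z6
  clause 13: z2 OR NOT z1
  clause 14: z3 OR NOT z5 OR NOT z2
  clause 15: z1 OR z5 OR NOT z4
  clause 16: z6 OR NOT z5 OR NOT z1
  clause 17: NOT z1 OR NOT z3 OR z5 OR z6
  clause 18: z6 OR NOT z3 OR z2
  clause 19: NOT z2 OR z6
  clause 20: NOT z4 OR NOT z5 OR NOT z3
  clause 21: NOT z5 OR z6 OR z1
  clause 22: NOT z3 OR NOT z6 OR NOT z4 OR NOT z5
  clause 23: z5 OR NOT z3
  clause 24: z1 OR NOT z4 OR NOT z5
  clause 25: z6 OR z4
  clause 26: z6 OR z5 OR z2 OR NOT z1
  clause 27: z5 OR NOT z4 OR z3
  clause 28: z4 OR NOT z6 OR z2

True

Suppose z6 = false.
(NOT z2) alone gives z2 = false.
(NOT z1) alone gives z1 = false.
(NOT z3) alone gives z3 = false.
(NOT z5) alone gives z5 = false.
(NOT z4) alone gives z4 = false.
That conflicts with the unit clause (z4).
So every satisfying assignment has z6 = True.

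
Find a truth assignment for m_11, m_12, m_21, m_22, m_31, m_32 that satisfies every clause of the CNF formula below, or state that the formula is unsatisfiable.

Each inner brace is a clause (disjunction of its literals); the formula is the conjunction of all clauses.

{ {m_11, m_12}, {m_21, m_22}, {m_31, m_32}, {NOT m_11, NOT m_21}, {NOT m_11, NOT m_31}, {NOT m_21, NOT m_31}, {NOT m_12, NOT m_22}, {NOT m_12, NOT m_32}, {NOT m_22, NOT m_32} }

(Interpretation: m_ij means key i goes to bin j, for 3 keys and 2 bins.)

UNSATISFIABLE

Case m_11 = true:
From the singleton clause (NOT m_21), m_21 = false.
From the singleton clause (m_22), m_22 = true.
From the singleton clause (NOT m_31), m_31 = false.
From the singleton clause (m_32), m_32 = true.
But (NOT m_32) is also a unit clause — contradiction.
Backtrack on m_11: now try m_11 = false.
From the singleton clause (m_12), m_12 = true.
From the singleton clause (NOT m_22), m_22 = false.
From the singleton clause (m_21), m_21 = true.
From the singleton clause (NOT m_31), m_31 = false.
From the singleton clause (m_32), m_32 = true.
But (NOT m_32) is also a unit clause — contradiction.
Both values of m_11 lead to a conflict.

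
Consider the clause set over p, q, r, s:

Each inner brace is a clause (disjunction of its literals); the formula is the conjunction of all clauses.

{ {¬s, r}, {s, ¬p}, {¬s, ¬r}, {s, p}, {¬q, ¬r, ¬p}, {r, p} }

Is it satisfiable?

No

Case s = False:
From the singleton clause (¬p), p = False.
But (p) is also a unit clause — contradiction.
Backtrack on s: now try s = True.
From the singleton clause (r), r = True.
But (¬r) is also a unit clause — contradiction.
Neither s = True nor s = False works.
No assignment satisfies every clause.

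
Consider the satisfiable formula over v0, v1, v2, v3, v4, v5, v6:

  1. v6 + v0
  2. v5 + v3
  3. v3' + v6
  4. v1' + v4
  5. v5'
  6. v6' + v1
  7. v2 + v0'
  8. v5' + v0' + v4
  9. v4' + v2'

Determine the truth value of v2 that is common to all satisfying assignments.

False

Suppose v2 = 1.
(v5') alone gives v5 = 0.
(v3) alone gives v3 = 1.
(v6) alone gives v6 = 1.
(v1) alone gives v1 = 1.
(v4) alone gives v4 = 1.
Now (v4') is unsatisfied and unit — conflict.
So every satisfying assignment has v2 = False.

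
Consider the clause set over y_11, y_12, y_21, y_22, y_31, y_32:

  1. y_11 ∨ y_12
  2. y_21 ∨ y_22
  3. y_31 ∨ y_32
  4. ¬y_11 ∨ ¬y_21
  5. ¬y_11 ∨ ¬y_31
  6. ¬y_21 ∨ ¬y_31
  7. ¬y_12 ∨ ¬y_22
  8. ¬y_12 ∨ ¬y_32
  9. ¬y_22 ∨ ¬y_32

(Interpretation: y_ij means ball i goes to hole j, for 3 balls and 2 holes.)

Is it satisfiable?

Try y_11 = True.
Unit clause (¬y_21) forces y_21 = False.
Unit clause (y_22) forces y_22 = True.
Unit clause (¬y_31) forces y_31 = False.
Unit clause (y_32) forces y_32 = True.
But (¬y_32) is also a unit clause — contradiction.
Backtrack on y_11: now try y_11 = False.
Unit clause (y_12) forces y_12 = True.
Unit clause (¬y_22) forces y_22 = False.
Unit clause (y_21) forces y_21 = True.
Unit clause (¬y_31) forces y_31 = False.
Unit clause (y_32) forces y_32 = True.
But (¬y_32) is also a unit clause — contradiction.
Either choice for y_11 ends in contradiction.
No assignment satisfies every clause.

No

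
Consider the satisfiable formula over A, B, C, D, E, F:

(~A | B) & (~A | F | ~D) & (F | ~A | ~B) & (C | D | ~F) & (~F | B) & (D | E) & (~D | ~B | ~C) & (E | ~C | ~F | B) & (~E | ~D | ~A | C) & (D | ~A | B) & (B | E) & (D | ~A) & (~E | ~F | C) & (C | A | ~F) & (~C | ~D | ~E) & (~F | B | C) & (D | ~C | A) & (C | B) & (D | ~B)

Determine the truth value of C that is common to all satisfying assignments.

False

Suppose C = 1.
Case A = 0:
(D) alone gives D = 1.
(~B) alone gives B = 0.
(~F) alone gives F = 0.
(E) alone gives E = 1.
But (~E) is also a unit clause — contradiction.
Backtrack on A: now try A = 1.
(B) alone gives B = 1.
(F) alone gives F = 1.
(~D) alone gives D = 0.
But (D) is also a unit clause — contradiction.
Either choice for A ends in contradiction.
So every satisfying assignment has C = False.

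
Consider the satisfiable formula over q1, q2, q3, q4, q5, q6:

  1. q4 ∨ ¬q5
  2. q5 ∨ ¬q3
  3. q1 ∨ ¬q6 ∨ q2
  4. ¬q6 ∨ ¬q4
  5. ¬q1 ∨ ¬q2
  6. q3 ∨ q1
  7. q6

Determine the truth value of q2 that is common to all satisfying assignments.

Suppose q2 = True.
The clause (¬q1) is unit, so q1 = False.
The clause (q3) is unit, so q3 = True.
The clause (q5) is unit, so q5 = True.
The clause (q4) is unit, so q4 = True.
The clause (¬q6) is unit, so q6 = False.
That conflicts with the unit clause (q6).
So every satisfying assignment has q2 = False.

False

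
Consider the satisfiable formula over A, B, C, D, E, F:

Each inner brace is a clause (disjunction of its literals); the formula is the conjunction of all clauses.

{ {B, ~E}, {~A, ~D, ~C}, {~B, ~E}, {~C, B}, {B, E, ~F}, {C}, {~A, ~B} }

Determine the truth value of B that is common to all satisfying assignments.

True

Suppose B = 0.
From the singleton clause (~E), E = 0.
From the singleton clause (~C), C = 0.
That conflicts with the unit clause (C).
So every satisfying assignment has B = True.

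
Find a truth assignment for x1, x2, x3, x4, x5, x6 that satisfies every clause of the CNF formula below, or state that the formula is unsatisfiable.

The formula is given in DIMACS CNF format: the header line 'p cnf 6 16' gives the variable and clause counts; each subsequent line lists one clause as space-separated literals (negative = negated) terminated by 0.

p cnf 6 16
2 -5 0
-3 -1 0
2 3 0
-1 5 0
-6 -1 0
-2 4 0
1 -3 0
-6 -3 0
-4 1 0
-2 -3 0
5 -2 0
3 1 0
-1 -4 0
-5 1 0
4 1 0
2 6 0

UNSATISFIABLE

Try x2 = True.
From the singleton clause (x4), x4 = True.
From the singleton clause (x1), x1 = True.
But (¬x1) is also a unit clause — contradiction.
That branch fails; take x2 = False instead.
From the singleton clause (¬x5), x5 = False.
From the singleton clause (x3), x3 = True.
From the singleton clause (¬x1), x1 = False.
But (x1) is also a unit clause — contradiction.
Either choice for x2 ends in contradiction.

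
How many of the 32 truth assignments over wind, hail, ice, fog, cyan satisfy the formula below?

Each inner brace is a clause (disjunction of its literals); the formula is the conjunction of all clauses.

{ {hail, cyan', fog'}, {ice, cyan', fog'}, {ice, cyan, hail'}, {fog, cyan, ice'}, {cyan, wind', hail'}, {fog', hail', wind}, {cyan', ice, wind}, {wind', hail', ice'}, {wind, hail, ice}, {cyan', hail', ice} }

8

There are 2^5 = 32 truth assignments over (wind, hail, ice, fog, cyan).
Split on fog. With fog = 1, the clauses containing fog are satisfied and fog' drops from the rest; 3 of the 2^4 = 16 assignments to the other variables satisfy what remains.
With fog = 0, by the same count on the reduced clause set, 5 assignments work.
(One model: wind=F, hail=F, ice=T, fog=F, cyan=T.)
Total: 3 + 5 = 8.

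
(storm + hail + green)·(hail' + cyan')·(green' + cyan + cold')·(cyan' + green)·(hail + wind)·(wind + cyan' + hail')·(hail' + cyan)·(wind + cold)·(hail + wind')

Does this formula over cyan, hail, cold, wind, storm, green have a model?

Suppose hail = 0.
From the singleton clause (wind), wind = 1.
That conflicts with the unit clause (wind').
So hail must be the other value — set hail = 1.
From the singleton clause (cyan'), cyan = 0.
That conflicts with the unit clause (cyan).
Both values of hail lead to a conflict.
No assignment satisfies every clause.

No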